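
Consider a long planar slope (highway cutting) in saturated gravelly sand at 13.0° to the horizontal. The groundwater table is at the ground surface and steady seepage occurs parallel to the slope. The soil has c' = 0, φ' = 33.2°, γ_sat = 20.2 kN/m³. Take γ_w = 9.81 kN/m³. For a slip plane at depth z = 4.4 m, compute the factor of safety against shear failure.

FS = 1.46

With seepage parallel to the slope and the water table at the surface, the effective normal stress on the slip plane uses the buoyant unit weight γ' = γ_sat − γ_w while the driving shear stress uses γ_sat:
FS = [c' + γ' z cos²β tanφ'] / [γ_sat z sinβ cosβ]
(For c' = 0 this reduces to FS = (γ'/γ_sat)·tanφ'/tanβ.)
γ' = 20.2 − 9.81 = 10.39 kN/m³
Numerator = 0.0 + 10.39·4.4·cos²13.0°·tan33.2° = 0.0 + 10.39·4.4·0.9494·0.6544 = 28.402 kPa
Denominator = 20.2·4.4·sin13.0°·cos13.0° = 20.2·4.4·0.2250·0.9744 = 19.481 kPa
FS = 28.402 / 19.481 = 1.458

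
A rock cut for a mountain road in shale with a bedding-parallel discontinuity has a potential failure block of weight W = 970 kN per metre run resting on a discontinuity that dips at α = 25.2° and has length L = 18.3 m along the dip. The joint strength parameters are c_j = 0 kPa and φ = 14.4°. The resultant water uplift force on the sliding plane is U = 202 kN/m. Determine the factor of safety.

Resolving the block weight along and normal to the plane and applying the Mohr–Coulomb strength on the joint:
N' = W cosα − U = 970·cos25.2° − 202 = 675.7 kN/m
Driving force T = W sinα = 970·sin25.2° = 413.0 kN/m
Resisting force R = c_j·L + N'·tanφ = 0·18.3 + 675.7·tan14.4° = 0.0 + 173.5 = 173.5 kN/m
FS = R / T = 173.5 / 413.0 = 0.420

FS = 0.42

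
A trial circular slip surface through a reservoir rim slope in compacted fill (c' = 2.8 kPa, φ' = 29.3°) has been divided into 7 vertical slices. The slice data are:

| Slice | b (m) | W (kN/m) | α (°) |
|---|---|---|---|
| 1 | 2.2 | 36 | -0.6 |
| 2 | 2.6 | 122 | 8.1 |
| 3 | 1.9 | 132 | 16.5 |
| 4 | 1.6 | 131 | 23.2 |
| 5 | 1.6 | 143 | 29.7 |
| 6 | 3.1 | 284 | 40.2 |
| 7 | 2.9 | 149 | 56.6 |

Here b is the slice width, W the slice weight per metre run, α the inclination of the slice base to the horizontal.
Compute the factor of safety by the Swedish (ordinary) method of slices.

FS = 1.07

Ordinary method of slices: FS = Σ[c'·Δl_i + (W_i cosα_i)·tanφ'] / Σ W_i sinα_i, with Δl_i = b_i / cosα_i.
Slice 1: Δl = 2.2/cos(-0.6°) = 2.200 m; N'_1 = 36·cos(-0.6°) = 36.0; c'Δl = 6.16; W sinα = -0.4
Slice 2: Δl = 2.6/cos8.1° = 2.626 m; N'_2 = 122·cos8.1° = 120.8; c'Δl = 7.35; W sinα = 17.2
Slice 3: Δl = 1.9/cos16.5° = 1.982 m; N'_3 = 132·cos16.5° = 126.6; c'Δl = 5.55; W sinα = 37.5
Slice 4: Δl = 1.6/cos23.2° = 1.741 m; N'_4 = 131·cos23.2° = 120.4; c'Δl = 4.87; W sinα = 51.6
Slice 5: Δl = 1.6/cos29.7° = 1.842 m; N'_5 = 143·cos29.7° = 124.2; c'Δl = 5.16; W sinα = 70.9
Slice 6: Δl = 3.1/cos40.2° = 4.059 m; N'_6 = 284·cos40.2° = 216.9; c'Δl = 11.36; W sinα = 183.3
Slice 7: Δl = 2.9/cos56.6° = 5.268 m; N'_7 = 149·cos56.6° = 82.0; c'Δl = 14.75; W sinα = 124.4
Σc'Δl = 55.2 kN/m; ΣN' = 826.9 kN/m; ΣW sinα = 484.5 kN/m
Resisting = 55.2 + 826.9·tan29.3° = 55.2 + 464.0 = 519.2 kN/m
FS = 519.2 / 484.5 = 1.072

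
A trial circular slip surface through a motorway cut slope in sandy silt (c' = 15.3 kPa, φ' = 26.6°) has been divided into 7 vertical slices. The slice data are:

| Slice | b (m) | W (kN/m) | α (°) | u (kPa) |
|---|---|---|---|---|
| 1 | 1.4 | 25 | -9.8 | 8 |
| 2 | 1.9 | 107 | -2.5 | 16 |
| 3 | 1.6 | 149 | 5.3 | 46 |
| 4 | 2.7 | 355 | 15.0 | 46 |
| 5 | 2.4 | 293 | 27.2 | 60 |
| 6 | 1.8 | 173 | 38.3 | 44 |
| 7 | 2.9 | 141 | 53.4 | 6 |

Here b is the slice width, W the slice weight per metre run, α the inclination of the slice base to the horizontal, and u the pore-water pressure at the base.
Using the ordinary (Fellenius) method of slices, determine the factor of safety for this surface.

Ordinary method of slices: FS = Σ[c'·Δl_i + (W_i cosα_i − u_i·Δl_i)·tanφ'] / Σ W_i sinα_i, with Δl_i = b_i / cosα_i.
Slice 1: Δl = 1.4/cos(-9.8°) = 1.421 m; N'_1 = 25·cos(-9.8°) − 8·1.421 = 13.3; c'Δl = 21.74; W sinα = -4.3
Slice 2: Δl = 1.9/cos(-2.5°) = 1.902 m; N'_2 = 107·cos(-2.5°) − 16·1.902 = 76.5; c'Δl = 29.10; W sinα = -4.7
Slice 3: Δl = 1.6/cos5.3° = 1.607 m; N'_3 = 149·cos5.3° − 46·1.607 = 74.4; c'Δl = 24.59; W sinα = 13.8
Slice 4: Δl = 2.7/cos15.0° = 2.795 m; N'_4 = 355·cos15.0° − 46·2.795 = 214.3; c'Δl = 42.77; W sinα = 91.9
Slice 5: Δl = 2.4/cos27.2° = 2.698 m; N'_5 = 293·cos27.2° − 60·2.698 = 98.7; c'Δl = 41.29; W sinα = 133.9
Slice 6: Δl = 1.8/cos38.3° = 2.294 m; N'_6 = 173·cos38.3° − 44·2.294 = 34.8; c'Δl = 35.09; W sinα = 107.2
Slice 7: Δl = 2.9/cos53.4° = 4.864 m; N'_7 = 141·cos53.4° − 6·4.864 = 54.9; c'Δl = 74.42; W sinα = 113.2
Σc'Δl = 269.0 kN/m; ΣN' = 566.9 kN/m; ΣW sinα = 451.1 kN/m
Resisting = 269.0 + 566.9·tan26.6° = 269.0 + 283.9 = 552.9 kN/m
FS = 552.9 / 451.1 = 1.226

FS = 1.23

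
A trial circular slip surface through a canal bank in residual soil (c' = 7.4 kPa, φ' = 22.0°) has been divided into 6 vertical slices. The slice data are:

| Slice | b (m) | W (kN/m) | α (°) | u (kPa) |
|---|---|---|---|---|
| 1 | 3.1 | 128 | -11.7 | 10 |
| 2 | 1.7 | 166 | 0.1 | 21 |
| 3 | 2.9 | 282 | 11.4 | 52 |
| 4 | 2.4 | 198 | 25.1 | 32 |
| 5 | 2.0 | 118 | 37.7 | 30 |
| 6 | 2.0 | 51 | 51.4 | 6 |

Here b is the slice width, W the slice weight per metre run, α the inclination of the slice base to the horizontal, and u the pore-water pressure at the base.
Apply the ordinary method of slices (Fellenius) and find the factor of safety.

FS = 1.37

Ordinary method of slices: FS = Σ[c'·Δl_i + (W_i cosα_i − u_i·Δl_i)·tanφ'] / Σ W_i sinα_i, with Δl_i = b_i / cosα_i.
Slice 1: Δl = 3.1/cos(-11.7°) = 3.166 m; N'_1 = 128·cos(-11.7°) − 10·3.166 = 93.7; c'Δl = 23.43; W sinα = -26.0
Slice 2: Δl = 1.7/cos0.1° = 1.700 m; N'_2 = 166·cos0.1° − 21·1.700 = 130.3; c'Δl = 12.58; W sinα = 0.3
Slice 3: Δl = 2.9/cos11.4° = 2.958 m; N'_3 = 282·cos11.4° − 52·2.958 = 122.6; c'Δl = 21.89; W sinα = 55.7
Slice 4: Δl = 2.4/cos25.1° = 2.650 m; N'_4 = 198·cos25.1° − 32·2.650 = 94.5; c'Δl = 19.61; W sinα = 84.0
Slice 5: Δl = 2.0/cos37.7° = 2.528 m; N'_5 = 118·cos37.7° − 30·2.528 = 17.5; c'Δl = 18.71; W sinα = 72.2
Slice 6: Δl = 2.0/cos51.4° = 3.206 m; N'_6 = 51·cos51.4° − 6·3.206 = 12.6; c'Δl = 23.72; W sinα = 39.9
Σc'Δl = 119.9 kN/m; ΣN' = 471.2 kN/m; ΣW sinα = 226.1 kN/m
Resisting = 119.9 + 471.2·tan22.0° = 119.9 + 190.4 = 310.3 kN/m
FS = 310.3 / 226.1 = 1.373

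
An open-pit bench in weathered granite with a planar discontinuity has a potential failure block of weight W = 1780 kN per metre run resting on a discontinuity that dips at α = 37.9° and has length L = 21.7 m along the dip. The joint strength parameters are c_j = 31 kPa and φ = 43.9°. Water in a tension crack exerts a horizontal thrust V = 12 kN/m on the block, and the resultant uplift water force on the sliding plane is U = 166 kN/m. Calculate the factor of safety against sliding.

FS = 1.68

Resolving the block weight along and normal to the plane and applying the Mohr–Coulomb strength on the joint:
N' = W cosα − U − V sinα = 1780·cos37.9° − 166 − 12·sin37.9° = 1231.2 kN/m
Driving force T = W sinα + V cosα = 1780·sin37.9° + 12·cos37.9° = 1102.9 kN/m
Resisting force R = c_j·L + N'·tanφ = 31·21.7 + 1231.2·tan43.9° = 672.7 + 1184.8 = 1857.5 kN/m
FS = R / T = 1857.5 / 1102.9 = 1.684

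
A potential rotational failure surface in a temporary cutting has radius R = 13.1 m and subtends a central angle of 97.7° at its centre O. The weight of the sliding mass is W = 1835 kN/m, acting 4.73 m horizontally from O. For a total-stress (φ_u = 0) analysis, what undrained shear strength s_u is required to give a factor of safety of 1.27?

s_u = 37.7 kPa

FS = s_u·L_a·R / (W·d), so s_u = FS·W·d / (L_a·R).
Arc length L_a = R·θ = 13.1·(97.7°·π/180) = 13.1·1.7052 = 22.34 m
s_u = 1.27·1835·4.73 / (22.34·13.1) = 11023.0 / 292.63 = 37.67 kPa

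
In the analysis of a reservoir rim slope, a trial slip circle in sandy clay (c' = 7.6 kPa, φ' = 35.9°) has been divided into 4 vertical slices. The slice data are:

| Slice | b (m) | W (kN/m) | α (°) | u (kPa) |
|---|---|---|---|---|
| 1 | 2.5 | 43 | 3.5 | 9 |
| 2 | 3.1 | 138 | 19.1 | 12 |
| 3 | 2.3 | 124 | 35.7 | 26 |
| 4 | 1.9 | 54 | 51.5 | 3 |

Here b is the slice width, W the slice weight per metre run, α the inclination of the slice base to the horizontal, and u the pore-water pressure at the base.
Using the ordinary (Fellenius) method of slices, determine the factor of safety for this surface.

FS = 1.27

Ordinary method of slices: FS = Σ[c'·Δl_i + (W_i cosα_i − u_i·Δl_i)·tanφ'] / Σ W_i sinα_i, with Δl_i = b_i / cosα_i.
Slice 1: Δl = 2.5/cos3.5° = 2.505 m; N'_1 = 43·cos3.5° − 9·2.505 = 20.4; c'Δl = 19.04; W sinα = 2.6
Slice 2: Δl = 3.1/cos19.1° = 3.281 m; N'_2 = 138·cos19.1° − 12·3.281 = 91.0; c'Δl = 24.93; W sinα = 45.2
Slice 3: Δl = 2.3/cos35.7° = 2.832 m; N'_3 = 124·cos35.7° − 26·2.832 = 27.1; c'Δl = 21.52; W sinα = 72.4
Slice 4: Δl = 1.9/cos51.5° = 3.052 m; N'_4 = 54·cos51.5° − 3·3.052 = 24.5; c'Δl = 23.20; W sinα = 42.3
Σc'Δl = 88.7 kN/m; ΣN' = 162.9 kN/m; ΣW sinα = 162.4 kN/m
Resisting = 88.7 + 162.9·tan35.9° = 88.7 + 117.9 = 206.6 kN/m
FS = 206.6 / 162.4 = 1.272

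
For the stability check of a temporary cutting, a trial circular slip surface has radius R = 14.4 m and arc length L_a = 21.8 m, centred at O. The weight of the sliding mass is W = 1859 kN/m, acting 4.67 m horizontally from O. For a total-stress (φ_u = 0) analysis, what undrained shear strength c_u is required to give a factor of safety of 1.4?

c_u = 38.7 kPa

FS = c_u·L_a·R / (W·d), so c_u = FS·W·d / (L_a·R).
c_u = 1.4·1859·4.67 / (21.80·14.4) = 12154.1 / 313.92 = 38.72 kPa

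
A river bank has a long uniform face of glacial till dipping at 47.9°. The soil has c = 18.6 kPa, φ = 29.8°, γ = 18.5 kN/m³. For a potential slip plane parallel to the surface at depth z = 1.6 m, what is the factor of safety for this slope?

FS = 1.78

For an infinite slope with a slip plane parallel to the surface (no pore pressure): FS = [c + γz cos²β tanφ] / [γz sinβ cosβ].
γz = 18.5·1.6 = 29.60 kN/m²
Numerator = 18.6 + 29.60·cos²47.9°·tan29.8° = 18.6 + 29.60·0.4495·0.5727 = 26.219 kPa
Denominator = 29.60·sin47.9°·cos47.9° = 29.60·0.7420·0.6704 = 14.724 kPa
FS = 26.219 / 14.724 = 1.781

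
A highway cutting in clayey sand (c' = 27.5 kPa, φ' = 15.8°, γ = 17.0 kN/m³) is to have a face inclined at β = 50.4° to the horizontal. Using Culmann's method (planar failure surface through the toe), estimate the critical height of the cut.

Culmann's analysis gives the critical failure plane at α_cr = (β + φ')/2 = (50.4 + 15.8)/2 = 33.1°, and the critical height
H_c = (4c'/γ) · sinβ cosφ' / [1 − cos(β − φ')]
    = (4·27.5/17.0) · sin50.4°·cos15.8° / [1 − cos(34.6°)]
    = 6.471 · 0.7705·0.9622 / [1 − 0.8231]
    = 6.471 · 0.7414 / 0.1769
    = 27.12 m

H_c = 27.12 m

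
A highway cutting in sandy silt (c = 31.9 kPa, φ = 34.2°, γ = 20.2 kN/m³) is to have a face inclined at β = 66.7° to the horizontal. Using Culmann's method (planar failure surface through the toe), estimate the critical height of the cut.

Culmann's analysis gives the critical failure plane at α_cr = (β + φ)/2 = (66.7 + 34.2)/2 = 50.5°, and the critical height
H_c = (4c/γ) · sinβ cosφ / [1 − cos(β − φ)]
    = (4·31.9/20.2) · sin66.7°·cos34.2° / [1 − cos(32.5°)]
    = 6.317 · 0.9184·0.8271 / [1 − 0.8434]
    = 6.317 · 0.7596 / 0.1566
    = 30.64 m

H_c = 30.64 m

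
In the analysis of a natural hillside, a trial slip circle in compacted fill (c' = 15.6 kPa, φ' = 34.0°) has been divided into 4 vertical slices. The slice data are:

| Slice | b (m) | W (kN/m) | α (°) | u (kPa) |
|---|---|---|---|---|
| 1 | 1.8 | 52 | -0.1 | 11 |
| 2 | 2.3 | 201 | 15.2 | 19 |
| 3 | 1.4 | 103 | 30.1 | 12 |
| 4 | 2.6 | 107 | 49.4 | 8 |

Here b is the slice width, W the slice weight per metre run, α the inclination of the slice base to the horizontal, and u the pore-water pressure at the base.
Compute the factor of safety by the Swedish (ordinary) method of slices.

Ordinary method of slices: FS = Σ[c'·Δl_i + (W_i cosα_i − u_i·Δl_i)·tanφ'] / Σ W_i sinα_i, with Δl_i = b_i / cosα_i.
Slice 1: Δl = 1.8/cos(-0.1°) = 1.800 m; N'_1 = 52·cos(-0.1°) − 11·1.800 = 32.2; c'Δl = 28.08; W sinα = -0.1
Slice 2: Δl = 2.3/cos15.2° = 2.383 m; N'_2 = 201·cos15.2° − 19·2.383 = 148.7; c'Δl = 37.18; W sinα = 52.7
Slice 3: Δl = 1.4/cos30.1° = 1.618 m; N'_3 = 103·cos30.1° − 12·1.618 = 69.7; c'Δl = 25.24; W sinα = 51.7
Slice 4: Δl = 2.6/cos49.4° = 3.995 m; N'_4 = 107·cos49.4° − 8·3.995 = 37.7; c'Δl = 62.33; W sinα = 81.2
Σc'Δl = 152.8 kN/m; ΣN' = 288.2 kN/m; ΣW sinα = 185.5 kN/m
Resisting = 152.8 + 288.2·tan34.0° = 152.8 + 194.4 = 347.3 kN/m
FS = 347.3 / 185.5 = 1.872

FS = 1.87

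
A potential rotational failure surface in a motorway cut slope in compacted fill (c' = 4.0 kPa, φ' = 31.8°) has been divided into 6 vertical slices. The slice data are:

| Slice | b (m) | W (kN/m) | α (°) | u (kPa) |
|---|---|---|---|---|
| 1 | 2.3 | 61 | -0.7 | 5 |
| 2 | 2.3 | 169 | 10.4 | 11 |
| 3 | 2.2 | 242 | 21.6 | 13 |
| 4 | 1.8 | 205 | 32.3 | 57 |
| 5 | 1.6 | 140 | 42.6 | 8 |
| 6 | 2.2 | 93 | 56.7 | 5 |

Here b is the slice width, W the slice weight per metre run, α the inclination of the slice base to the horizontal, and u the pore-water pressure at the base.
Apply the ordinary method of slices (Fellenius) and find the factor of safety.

FS = 1.01

Ordinary method of slices: FS = Σ[c'·Δl_i + (W_i cosα_i − u_i·Δl_i)·tanφ'] / Σ W_i sinα_i, with Δl_i = b_i / cosα_i.
Slice 1: Δl = 2.3/cos(-0.7°) = 2.300 m; N'_1 = 61·cos(-0.7°) − 5·2.300 = 49.5; c'Δl = 9.20; W sinα = -0.7
Slice 2: Δl = 2.3/cos10.4° = 2.338 m; N'_2 = 169·cos10.4° − 11·2.338 = 140.5; c'Δl = 9.35; W sinα = 30.5
Slice 3: Δl = 2.2/cos21.6° = 2.366 m; N'_3 = 242·cos21.6° − 13·2.366 = 194.2; c'Δl = 9.46; W sinα = 89.1
Slice 4: Δl = 1.8/cos32.3° = 2.130 m; N'_4 = 205·cos32.3° − 57·2.130 = 51.9; c'Δl = 8.52; W sinα = 109.5
Slice 5: Δl = 1.6/cos42.6° = 2.174 m; N'_5 = 140·cos42.6° − 8·2.174 = 85.7; c'Δl = 8.69; W sinα = 94.8
Slice 6: Δl = 2.2/cos56.7° = 4.007 m; N'_6 = 93·cos56.7° − 5·4.007 = 31.0; c'Δl = 16.03; W sinα = 77.7
Σc'Δl = 61.3 kN/m; ΣN' = 552.8 kN/m; ΣW sinα = 400.9 kN/m
Resisting = 61.3 + 552.8·tan31.8° = 61.3 + 342.8 = 404.0 kN/m
FS = 404.0 / 400.9 = 1.008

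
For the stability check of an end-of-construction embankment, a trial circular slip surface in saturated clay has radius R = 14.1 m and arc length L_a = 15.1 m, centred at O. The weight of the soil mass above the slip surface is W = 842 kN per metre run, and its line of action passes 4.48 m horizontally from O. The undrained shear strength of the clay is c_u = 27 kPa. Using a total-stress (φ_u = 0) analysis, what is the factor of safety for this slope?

FS = 1.52

Taking moments about the centre O, the resisting moment is provided by the undrained shear strength acting along the arc:
M_R = c_u·L_a·R = 27·15.10·14.1 = 5748.6 kN·m/m
M_D = W·d = 842·4.48 = 3772.2 kN·m/m
FS = M_R / M_D = 5748.6 / 3772.2 = 1.524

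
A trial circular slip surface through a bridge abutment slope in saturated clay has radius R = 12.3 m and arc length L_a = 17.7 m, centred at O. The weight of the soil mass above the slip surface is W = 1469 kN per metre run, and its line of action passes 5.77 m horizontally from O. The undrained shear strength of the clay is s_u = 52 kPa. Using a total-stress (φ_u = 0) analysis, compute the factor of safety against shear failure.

FS = 1.34

Taking moments about the centre O, the resisting moment is provided by the undrained shear strength acting along the arc:
M_R = s_u·L_a·R = 52·17.70·12.3 = 11320.9 kN·m/m
M_D = W·d = 1469·5.77 = 8476.1 kN·m/m
FS = M_R / M_D = 11320.9 / 8476.1 = 1.336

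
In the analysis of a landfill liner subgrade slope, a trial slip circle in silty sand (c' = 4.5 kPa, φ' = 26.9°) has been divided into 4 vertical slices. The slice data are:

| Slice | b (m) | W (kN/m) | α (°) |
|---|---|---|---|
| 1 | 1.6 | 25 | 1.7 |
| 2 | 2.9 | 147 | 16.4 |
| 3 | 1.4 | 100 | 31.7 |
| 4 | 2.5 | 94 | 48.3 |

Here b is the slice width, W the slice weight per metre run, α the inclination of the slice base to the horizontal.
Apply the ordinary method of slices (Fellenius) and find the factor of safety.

Ordinary method of slices: FS = Σ[c'·Δl_i + (W_i cosα_i)·tanφ'] / Σ W_i sinα_i, with Δl_i = b_i / cosα_i.
Slice 1: Δl = 1.6/cos1.7° = 1.601 m; N'_1 = 25·cos1.7° = 25.0; c'Δl = 7.20; W sinα = 0.7
Slice 2: Δl = 2.9/cos16.4° = 3.023 m; N'_2 = 147·cos16.4° = 141.0; c'Δl = 13.60; W sinα = 41.5
Slice 3: Δl = 1.4/cos31.7° = 1.645 m; N'_3 = 100·cos31.7° = 85.1; c'Δl = 7.40; W sinα = 52.5
Slice 4: Δl = 2.5/cos48.3° = 3.758 m; N'_4 = 94·cos48.3° = 62.5; c'Δl = 16.91; W sinα = 70.2
Σc'Δl = 45.1 kN/m; ΣN' = 313.6 kN/m; ΣW sinα = 165.0 kN/m
Resisting = 45.1 + 313.6·tan26.9° = 45.1 + 159.1 = 204.2 kN/m
FS = 204.2 / 165.0 = 1.238

FS = 1.24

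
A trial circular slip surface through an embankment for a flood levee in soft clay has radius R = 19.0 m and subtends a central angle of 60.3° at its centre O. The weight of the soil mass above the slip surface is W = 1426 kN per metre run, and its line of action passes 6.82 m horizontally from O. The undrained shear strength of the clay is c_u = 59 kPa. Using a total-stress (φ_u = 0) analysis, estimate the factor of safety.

FS = 2.30

Taking moments about the centre O, the resisting moment is provided by the undrained shear strength acting along the arc:
Arc length L_a = R·θ = 19.0·(60.3°·π/180) = 19.0·1.0524 = 20.00 m
M_R = c_u·L_a·R = 59·20.00·19.0 = 22415.8 kN·m/m
M_D = W·d = 1426·6.82 = 9725.3 kN·m/m
FS = M_R / M_D = 22415.8 / 9725.3 = 2.305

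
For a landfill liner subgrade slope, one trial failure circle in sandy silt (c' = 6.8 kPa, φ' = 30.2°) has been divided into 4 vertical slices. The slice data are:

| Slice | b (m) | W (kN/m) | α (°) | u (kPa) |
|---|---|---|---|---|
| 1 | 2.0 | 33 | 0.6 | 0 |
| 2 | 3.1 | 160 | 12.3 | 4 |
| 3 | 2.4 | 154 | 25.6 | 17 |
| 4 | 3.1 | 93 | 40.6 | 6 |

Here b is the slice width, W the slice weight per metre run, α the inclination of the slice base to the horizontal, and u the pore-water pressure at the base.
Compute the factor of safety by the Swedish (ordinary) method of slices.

Ordinary method of slices: FS = Σ[c'·Δl_i + (W_i cosα_i − u_i·Δl_i)·tanφ'] / Σ W_i sinα_i, with Δl_i = b_i / cosα_i.
Slice 1: Δl = 2.0/cos0.6° = 2.000 m; N'_1 = 33·cos0.6° − 0·2.000 = 33.0; c'Δl = 13.60; W sinα = 0.3
Slice 2: Δl = 3.1/cos12.3° = 3.173 m; N'_2 = 160·cos12.3° − 4·3.173 = 143.6; c'Δl = 21.58; W sinα = 34.1
Slice 3: Δl = 2.4/cos25.6° = 2.661 m; N'_3 = 154·cos25.6° − 17·2.661 = 93.6; c'Δl = 18.10; W sinα = 66.5
Slice 4: Δl = 3.1/cos40.6° = 4.083 m; N'_4 = 93·cos40.6° − 6·4.083 = 46.1; c'Δl = 27.76; W sinα = 60.5
Σc'Δl = 81.0 kN/m; ΣN' = 316.4 kN/m; ΣW sinα = 161.5 kN/m
Resisting = 81.0 + 316.4·tan30.2° = 81.0 + 184.1 = 265.2 kN/m
FS = 265.2 / 161.5 = 1.642

FS = 1.64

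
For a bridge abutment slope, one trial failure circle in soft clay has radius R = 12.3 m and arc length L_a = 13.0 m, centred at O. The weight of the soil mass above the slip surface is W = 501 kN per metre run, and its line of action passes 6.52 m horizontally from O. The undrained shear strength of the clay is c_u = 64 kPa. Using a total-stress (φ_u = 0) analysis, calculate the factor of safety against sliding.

FS = 3.13

Taking moments about the centre O, the resisting moment is provided by the undrained shear strength acting along the arc:
M_R = c_u·L_a·R = 64·13.00·12.3 = 10233.6 kN·m/m
M_D = W·d = 501·6.52 = 3266.5 kN·m/m
FS = M_R / M_D = 10233.6 / 3266.5 = 3.133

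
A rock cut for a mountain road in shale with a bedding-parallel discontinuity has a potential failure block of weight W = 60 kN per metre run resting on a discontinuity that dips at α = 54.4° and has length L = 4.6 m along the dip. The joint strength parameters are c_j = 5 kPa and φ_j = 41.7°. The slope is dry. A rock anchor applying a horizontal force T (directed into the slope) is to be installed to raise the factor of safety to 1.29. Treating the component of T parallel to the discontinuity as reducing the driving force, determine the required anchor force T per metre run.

T = 6 kN/m

Resolving forces along and normal to the sliding plane, with the horizontal anchor force T adding T·sinα to the effective normal force and T·cosα acting up the plane against the driving force:
FS = [c_jL + (W cosα + T sinα) tanφ_j] / [W sinα − T cosα]
Without the anchor: N' = 34.9 kN/m, driving T_d = 48.8 kN/m, resisting R = 5·4.6 + 34.9·tan41.7° = 54.1 kN/m, FS = 1.11.
Setting FS = 1.29 and solving for T:
1.29·(48.8 − T cos54.4°) = 54.1 + T sin54.4°·tan41.7°
T·(sin54.4°·tan41.7° + 1.29·cos54.4°) = 1.29·48.8 − 54.1
T·(0.8131·0.8910 + 1.29·0.5821) = 62.9 − 54.1 = 8.8
T·1.4754 = 8.8
T = 6.0 kN/m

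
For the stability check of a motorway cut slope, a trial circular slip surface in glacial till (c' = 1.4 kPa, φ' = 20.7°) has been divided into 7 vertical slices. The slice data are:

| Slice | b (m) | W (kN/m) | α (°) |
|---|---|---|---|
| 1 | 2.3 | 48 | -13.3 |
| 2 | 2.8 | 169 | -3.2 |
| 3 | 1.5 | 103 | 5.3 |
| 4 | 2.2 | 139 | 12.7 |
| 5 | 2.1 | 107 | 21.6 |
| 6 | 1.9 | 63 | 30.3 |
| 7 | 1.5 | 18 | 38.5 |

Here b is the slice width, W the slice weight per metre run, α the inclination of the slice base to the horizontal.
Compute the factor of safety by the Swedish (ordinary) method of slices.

FS = 2.51

Ordinary method of slices: FS = Σ[c'·Δl_i + (W_i cosα_i)·tanφ'] / Σ W_i sinα_i, with Δl_i = b_i / cosα_i.
Slice 1: Δl = 2.3/cos(-13.3°) = 2.363 m; N'_1 = 48·cos(-13.3°) = 46.7; c'Δl = 3.31; W sinα = -11.0
Slice 2: Δl = 2.8/cos(-3.2°) = 2.804 m; N'_2 = 169·cos(-3.2°) = 168.7; c'Δl = 3.93; W sinα = -9.4
Slice 3: Δl = 1.5/cos5.3° = 1.506 m; N'_3 = 103·cos5.3° = 102.6; c'Δl = 2.11; W sinα = 9.5
Slice 4: Δl = 2.2/cos12.7° = 2.255 m; N'_4 = 139·cos12.7° = 135.6; c'Δl = 3.16; W sinα = 30.6
Slice 5: Δl = 2.1/cos21.6° = 2.259 m; N'_5 = 107·cos21.6° = 99.5; c'Δl = 3.16; W sinα = 39.4
Slice 6: Δl = 1.9/cos30.3° = 2.201 m; N'_6 = 63·cos30.3° = 54.4; c'Δl = 3.08; W sinα = 31.8
Slice 7: Δl = 1.5/cos38.5° = 1.917 m; N'_7 = 18·cos38.5° = 14.1; c'Δl = 2.68; W sinα = 11.2
Σc'Δl = 21.4 kN/m; ΣN' = 621.6 kN/m; ΣW sinα = 102.0 kN/m
Resisting = 21.4 + 621.6·tan20.7° = 21.4 + 234.9 = 256.3 kN/m
FS = 256.3 / 102.0 = 2.513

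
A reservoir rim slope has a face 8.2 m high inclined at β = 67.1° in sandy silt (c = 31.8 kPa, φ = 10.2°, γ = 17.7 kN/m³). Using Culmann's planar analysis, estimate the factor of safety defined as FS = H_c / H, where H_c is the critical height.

FS = 1.75

H_c = (4c/γ) · sinβ cosφ / [1 − cos(β − φ)]
    = (4·31.8/17.7) · sin67.1°·cos10.2° / [1 − cos56.9°]
    = 7.186 · 0.9066 / 0.4539 = 14.35 m
FS = H_c / H = 14.35 / 8.2 = 1.751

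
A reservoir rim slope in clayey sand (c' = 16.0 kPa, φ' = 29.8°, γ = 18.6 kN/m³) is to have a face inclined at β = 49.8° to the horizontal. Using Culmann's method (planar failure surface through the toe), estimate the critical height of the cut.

H_c = 37.82 m

Culmann's analysis gives the critical failure plane at α_cr = (β + φ')/2 = (49.8 + 29.8)/2 = 39.8°, and the critical height
H_c = (4c'/γ) · sinβ cosφ' / [1 − cos(β − φ')]
    = (4·16.0/18.6) · sin49.8°·cos29.8° / [1 − cos(20.0°)]
    = 3.441 · 0.7638·0.8678 / [1 − 0.9397]
    = 3.441 · 0.6628 / 0.0603
    = 37.82 m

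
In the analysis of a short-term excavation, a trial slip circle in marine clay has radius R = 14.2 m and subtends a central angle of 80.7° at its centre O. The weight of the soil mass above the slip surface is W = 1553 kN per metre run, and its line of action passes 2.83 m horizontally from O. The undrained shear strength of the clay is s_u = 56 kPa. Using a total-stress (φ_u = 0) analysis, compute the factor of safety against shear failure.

Taking moments about the centre O, the resisting moment is provided by the undrained shear strength acting along the arc:
Arc length L_a = R·θ = 14.2·(80.7°·π/180) = 14.2·1.4085 = 20.00 m
M_R = s_u·L_a·R = 56·20.00·14.2 = 15904.3 kN·m/m
M_D = W·d = 1553·2.83 = 4395.0 kN·m/m
FS = M_R / M_D = 15904.3 / 4395.0 = 3.619

FS = 3.62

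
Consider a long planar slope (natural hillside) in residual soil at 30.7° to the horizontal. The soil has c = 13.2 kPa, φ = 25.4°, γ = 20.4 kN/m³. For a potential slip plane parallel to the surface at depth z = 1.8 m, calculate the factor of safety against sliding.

For an infinite slope with a slip plane parallel to the surface (no pore pressure): FS = [c + γz cos²β tanφ] / [γz sinβ cosβ].
γz = 20.4·1.8 = 36.72 kN/m²
Numerator = 13.2 + 36.72·cos²30.7°·tan25.4° = 13.2 + 36.72·0.7393·0.4748 = 26.091 kPa
Denominator = 36.72·sin30.7°·cos30.7° = 36.72·0.5105·0.8599 = 16.120 kPa
FS = 26.091 / 16.120 = 1.619

FS = 1.62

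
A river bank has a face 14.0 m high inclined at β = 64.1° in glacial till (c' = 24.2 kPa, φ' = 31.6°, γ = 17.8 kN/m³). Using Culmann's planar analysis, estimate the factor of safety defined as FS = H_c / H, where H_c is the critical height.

H_c = (4c'/γ) · sinβ cosφ' / [1 − cos(β − φ')]
    = (4·24.2/17.8) · sin64.1°·cos31.6° / [1 − cos32.5°]
    = 5.438 · 0.7662 / 0.1566 = 26.61 m
FS = H_c / H = 26.61 / 14.0 = 1.900

FS = 1.90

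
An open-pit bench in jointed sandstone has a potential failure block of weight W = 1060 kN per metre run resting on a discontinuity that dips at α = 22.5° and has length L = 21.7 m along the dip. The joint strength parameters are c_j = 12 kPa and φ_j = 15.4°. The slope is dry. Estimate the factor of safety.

FS = 1.31

Resolving the block weight along and normal to the plane and applying the Mohr–Coulomb strength on the joint:
N' = W cosα = 1060·cos22.5° = 979.3 kN/m
Driving force T = W sinα = 1060·sin22.5° = 405.6 kN/m
Resisting force R = c_j·L + N'·tanφ_j = 12·21.7 + 979.3·tan15.4° = 260.4 + 269.7 = 530.1 kN/m
FS = R / T = 530.1 / 405.6 = 1.307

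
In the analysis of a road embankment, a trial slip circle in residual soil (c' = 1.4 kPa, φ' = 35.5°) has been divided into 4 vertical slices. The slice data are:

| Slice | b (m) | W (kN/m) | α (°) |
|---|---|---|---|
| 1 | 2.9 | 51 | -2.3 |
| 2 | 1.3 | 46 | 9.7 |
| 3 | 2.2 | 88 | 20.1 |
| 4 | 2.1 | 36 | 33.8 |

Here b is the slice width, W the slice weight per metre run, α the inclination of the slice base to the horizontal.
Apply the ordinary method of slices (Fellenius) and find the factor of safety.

FS = 2.89

Ordinary method of slices: FS = Σ[c'·Δl_i + (W_i cosα_i)·tanφ'] / Σ W_i sinα_i, with Δl_i = b_i / cosα_i.
Slice 1: Δl = 2.9/cos(-2.3°) = 2.902 m; N'_1 = 51·cos(-2.3°) = 51.0; c'Δl = 4.06; W sinα = -2.0
Slice 2: Δl = 1.3/cos9.7° = 1.319 m; N'_2 = 46·cos9.7° = 45.3; c'Δl = 1.85; W sinα = 7.8
Slice 3: Δl = 2.2/cos20.1° = 2.343 m; N'_3 = 88·cos20.1° = 82.6; c'Δl = 3.28; W sinα = 30.2
Slice 4: Δl = 2.1/cos33.8° = 2.527 m; N'_4 = 36·cos33.8° = 29.9; c'Δl = 3.54; W sinα = 20.0
Σc'Δl = 12.7 kN/m; ΣN' = 208.9 kN/m; ΣW sinα = 56.0 kN/m
Resisting = 12.7 + 208.9·tan35.5° = 12.7 + 149.0 = 161.7 kN/m
FS = 161.7 / 56.0 = 2.889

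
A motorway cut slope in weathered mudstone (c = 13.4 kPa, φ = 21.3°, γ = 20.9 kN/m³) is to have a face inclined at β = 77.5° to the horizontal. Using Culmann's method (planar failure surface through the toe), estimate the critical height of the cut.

H_c = 5.26 m

Culmann's analysis gives the critical failure plane at α_cr = (β + φ)/2 = (77.5 + 21.3)/2 = 49.4°, and the critical height
H_c = (4c/γ) · sinβ cosφ / [1 − cos(β − φ)]
    = (4·13.4/20.9) · sin77.5°·cos21.3° / [1 − cos(56.2°)]
    = 2.565 · 0.9763·0.9317 / [1 − 0.5563]
    = 2.565 · 0.9096 / 0.4437
    = 5.26 m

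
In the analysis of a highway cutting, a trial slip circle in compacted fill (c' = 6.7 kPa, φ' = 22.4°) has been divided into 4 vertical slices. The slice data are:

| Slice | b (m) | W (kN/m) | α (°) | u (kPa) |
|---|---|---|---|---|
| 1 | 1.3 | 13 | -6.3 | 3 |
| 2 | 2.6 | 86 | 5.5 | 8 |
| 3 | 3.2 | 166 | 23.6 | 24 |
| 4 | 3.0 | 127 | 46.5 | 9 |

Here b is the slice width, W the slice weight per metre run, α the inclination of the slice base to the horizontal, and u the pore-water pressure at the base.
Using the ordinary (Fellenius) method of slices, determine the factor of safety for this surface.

FS = 0.95

Ordinary method of slices: FS = Σ[c'·Δl_i + (W_i cosα_i − u_i·Δl_i)·tanφ'] / Σ W_i sinα_i, with Δl_i = b_i / cosα_i.
Slice 1: Δl = 1.3/cos(-6.3°) = 1.308 m; N'_1 = 13·cos(-6.3°) − 3·1.308 = 9.0; c'Δl = 8.76; W sinα = -1.4
Slice 2: Δl = 2.6/cos5.5° = 2.612 m; N'_2 = 86·cos5.5° − 8·2.612 = 64.7; c'Δl = 17.50; W sinα = 8.2
Slice 3: Δl = 3.2/cos23.6° = 3.492 m; N'_3 = 166·cos23.6° − 24·3.492 = 68.3; c'Δl = 23.40; W sinα = 66.5
Slice 4: Δl = 3.0/cos46.5° = 4.358 m; N'_4 = 127·cos46.5° − 9·4.358 = 48.2; c'Δl = 29.20; W sinα = 92.1
Σc'Δl = 78.9 kN/m; ΣN' = 190.2 kN/m; ΣW sinα = 165.4 kN/m
Resisting = 78.9 + 190.2·tan22.4° = 78.9 + 78.4 = 157.3 kN/m
FS = 157.3 / 165.4 = 0.951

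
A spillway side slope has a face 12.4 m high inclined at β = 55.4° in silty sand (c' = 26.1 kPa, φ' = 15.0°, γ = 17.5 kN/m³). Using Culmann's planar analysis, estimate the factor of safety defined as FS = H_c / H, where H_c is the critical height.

H_c = (4c'/γ) · sinβ cosφ' / [1 − cos(β − φ')]
    = (4·26.1/17.5) · sin55.4°·cos15.0° / [1 − cos40.4°]
    = 5.966 · 0.7951 / 0.2385 = 19.89 m
FS = H_c / H = 19.89 / 12.4 = 1.604

FS = 1.60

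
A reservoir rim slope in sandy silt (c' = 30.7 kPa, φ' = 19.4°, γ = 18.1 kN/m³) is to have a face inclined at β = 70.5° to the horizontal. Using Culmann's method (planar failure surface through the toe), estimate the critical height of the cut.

H_c = 16.21 m

Culmann's analysis gives the critical failure plane at α_cr = (β + φ')/2 = (70.5 + 19.4)/2 = 45.0°, and the critical height
H_c = (4c'/γ) · sinβ cosφ' / [1 − cos(β − φ')]
    = (4·30.7/18.1) · sin70.5°·cos19.4° / [1 − cos(51.1°)]
    = 6.785 · 0.9426·0.9432 / [1 − 0.6280]
    = 6.785 · 0.8891 / 0.3720
    = 16.21 m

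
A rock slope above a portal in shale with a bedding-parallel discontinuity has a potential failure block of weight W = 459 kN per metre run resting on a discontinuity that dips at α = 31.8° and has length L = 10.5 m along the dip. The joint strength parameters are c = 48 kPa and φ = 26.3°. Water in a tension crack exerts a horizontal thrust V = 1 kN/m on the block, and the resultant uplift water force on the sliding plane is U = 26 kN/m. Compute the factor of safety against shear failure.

Resolving the block weight along and normal to the plane and applying the Mohr–Coulomb strength on the joint:
N' = W cosα − U − V sinα = 459·cos31.8° − 26 − 1·sin31.8° = 363.6 kN/m
Driving force T = W sinα + V cosα = 459·sin31.8° + 1·cos31.8° = 242.7 kN/m
Resisting force R = c·L + N'·tanφ = 48·10.5 + 363.6·tan26.3° = 504.0 + 179.7 = 683.7 kN/m
FS = R / T = 683.7 / 242.7 = 2.817

FS = 2.82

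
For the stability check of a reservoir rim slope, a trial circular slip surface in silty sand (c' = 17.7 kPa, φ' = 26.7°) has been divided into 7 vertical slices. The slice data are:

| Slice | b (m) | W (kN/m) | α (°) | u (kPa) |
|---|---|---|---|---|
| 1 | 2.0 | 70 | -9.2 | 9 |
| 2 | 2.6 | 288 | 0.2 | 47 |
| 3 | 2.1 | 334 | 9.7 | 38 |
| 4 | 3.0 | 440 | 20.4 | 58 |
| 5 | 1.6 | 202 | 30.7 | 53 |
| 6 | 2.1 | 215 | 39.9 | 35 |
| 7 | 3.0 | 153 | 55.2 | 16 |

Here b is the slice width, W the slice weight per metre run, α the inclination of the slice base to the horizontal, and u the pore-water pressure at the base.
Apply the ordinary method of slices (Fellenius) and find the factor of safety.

FS = 1.36

Ordinary method of slices: FS = Σ[c'·Δl_i + (W_i cosα_i − u_i·Δl_i)·tanφ'] / Σ W_i sinα_i, with Δl_i = b_i / cosα_i.
Slice 1: Δl = 2.0/cos(-9.2°) = 2.026 m; N'_1 = 70·cos(-9.2°) − 9·2.026 = 50.9; c'Δl = 35.86; W sinα = -11.2
Slice 2: Δl = 2.6/cos0.2° = 2.600 m; N'_2 = 288·cos0.2° − 47·2.600 = 165.8; c'Δl = 46.02; W sinα = 1.0
Slice 3: Δl = 2.1/cos9.7° = 2.130 m; N'_3 = 334·cos9.7° − 38·2.130 = 248.3; c'Δl = 37.71; W sinα = 56.3
Slice 4: Δl = 3.0/cos20.4° = 3.201 m; N'_4 = 440·cos20.4° − 58·3.201 = 226.8; c'Δl = 56.65; W sinα = 153.4
Slice 5: Δl = 1.6/cos30.7° = 1.861 m; N'_5 = 202·cos30.7° − 53·1.861 = 75.1; c'Δl = 32.94; W sinα = 103.1
Slice 6: Δl = 2.1/cos39.9° = 2.737 m; N'_6 = 215·cos39.9° − 35·2.737 = 69.1; c'Δl = 48.45; W sinα = 137.9
Slice 7: Δl = 3.0/cos55.2° = 5.257 m; N'_7 = 153·cos55.2° − 16·5.257 = 3.2; c'Δl = 93.04; W sinα = 125.6
Σc'Δl = 350.7 kN/m; ΣN' = 839.1 kN/m; ΣW sinα = 566.1 kN/m
Resisting = 350.7 + 839.1·tan26.7° = 350.7 + 422.0 = 772.7 kN/m
FS = 772.7 / 566.1 = 1.365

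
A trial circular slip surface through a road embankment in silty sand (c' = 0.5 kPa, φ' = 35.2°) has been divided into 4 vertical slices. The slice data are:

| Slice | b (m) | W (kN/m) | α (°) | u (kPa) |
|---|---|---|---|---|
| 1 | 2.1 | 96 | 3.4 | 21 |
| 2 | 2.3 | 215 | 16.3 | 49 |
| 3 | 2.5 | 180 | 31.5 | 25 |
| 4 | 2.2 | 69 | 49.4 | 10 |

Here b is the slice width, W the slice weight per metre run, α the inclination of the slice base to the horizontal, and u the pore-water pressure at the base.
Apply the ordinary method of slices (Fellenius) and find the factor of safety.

FS = 0.80

Ordinary method of slices: FS = Σ[c'·Δl_i + (W_i cosα_i − u_i·Δl_i)·tanφ'] / Σ W_i sinα_i, with Δl_i = b_i / cosα_i.
Slice 1: Δl = 2.1/cos3.4° = 2.104 m; N'_1 = 96·cos3.4° − 21·2.104 = 51.7; c'Δl = 1.05; W sinα = 5.7
Slice 2: Δl = 2.3/cos16.3° = 2.396 m; N'_2 = 215·cos16.3° − 49·2.396 = 88.9; c'Δl = 1.20; W sinα = 60.3
Slice 3: Δl = 2.5/cos31.5° = 2.932 m; N'_3 = 180·cos31.5° − 25·2.932 = 80.2; c'Δl = 1.47; W sinα = 94.0
Slice 4: Δl = 2.2/cos49.4° = 3.381 m; N'_4 = 69·cos49.4° − 10·3.381 = 11.1; c'Δl = 1.69; W sinα = 52.4
Σc'Δl = 5.4 kN/m; ΣN' = 231.9 kN/m; ΣW sinα = 212.5 kN/m
Resisting = 5.4 + 231.9·tan35.2° = 5.4 + 163.6 = 169.0 kN/m
FS = 169.0 / 212.5 = 0.795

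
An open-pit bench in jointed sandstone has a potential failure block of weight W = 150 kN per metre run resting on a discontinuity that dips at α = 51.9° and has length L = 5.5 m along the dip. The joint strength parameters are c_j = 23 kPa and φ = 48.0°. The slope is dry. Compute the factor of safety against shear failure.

Resolving the block weight along and normal to the plane and applying the Mohr–Coulomb strength on the joint:
N' = W cosα = 150·cos51.9° = 92.6 kN/m
Driving force T = W sinα = 150·sin51.9° = 118.0 kN/m
Resisting force R = c_j·L + N'·tanφ = 23·5.5 + 92.6·tan48.0° = 126.5 + 102.8 = 229.3 kN/m
FS = R / T = 229.3 / 118.0 = 1.942

FS = 1.94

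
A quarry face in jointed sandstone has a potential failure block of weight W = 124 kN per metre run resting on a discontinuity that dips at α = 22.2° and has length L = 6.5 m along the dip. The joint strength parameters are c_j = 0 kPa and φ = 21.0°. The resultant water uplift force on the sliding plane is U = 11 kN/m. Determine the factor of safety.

FS = 0.85

Resolving the block weight along and normal to the plane and applying the Mohr–Coulomb strength on the joint:
N' = W cosα − U = 124·cos22.2° − 11 = 103.8 kN/m
Driving force T = W sinα = 124·sin22.2° = 46.9 kN/m
Resisting force R = c_j·L + N'·tanφ = 0·6.5 + 103.8·tan21.0° = 0.0 + 39.8 = 39.8 kN/m
FS = R / T = 39.8 / 46.9 = 0.851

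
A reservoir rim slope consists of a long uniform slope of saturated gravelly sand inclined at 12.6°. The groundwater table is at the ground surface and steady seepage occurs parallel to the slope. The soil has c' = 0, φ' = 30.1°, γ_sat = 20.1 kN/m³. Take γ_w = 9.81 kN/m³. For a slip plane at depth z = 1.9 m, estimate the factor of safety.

FS = 1.33

With seepage parallel to the slope and the water table at the surface, the effective normal stress on the slip plane uses the buoyant unit weight γ' = γ_sat − γ_w while the driving shear stress uses γ_sat:
FS = [c' + γ' z cos²β tanφ'] / [γ_sat z sinβ cosβ]
(For c' = 0 this reduces to FS = (γ'/γ_sat)·tanφ'/tanβ.)
γ' = 20.1 − 9.81 = 10.29 kN/m³
Numerator = 0.0 + 10.29·1.9·cos²12.6°·tan30.1° = 0.0 + 10.29·1.9·0.9524·0.5797 = 10.794 kPa
Denominator = 20.1·1.9·sin12.6°·cos12.6° = 20.1·1.9·0.2181·0.9759 = 8.130 kPa
FS = 10.794 / 8.130 = 1.328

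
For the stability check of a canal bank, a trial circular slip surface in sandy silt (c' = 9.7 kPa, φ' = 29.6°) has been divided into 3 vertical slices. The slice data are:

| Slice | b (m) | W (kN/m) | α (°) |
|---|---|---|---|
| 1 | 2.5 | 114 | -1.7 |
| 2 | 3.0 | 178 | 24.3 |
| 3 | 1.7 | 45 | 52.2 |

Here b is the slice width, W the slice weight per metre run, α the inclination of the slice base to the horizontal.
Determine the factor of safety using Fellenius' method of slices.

Ordinary method of slices: FS = Σ[c'·Δl_i + (W_i cosα_i)·tanφ'] / Σ W_i sinα_i, with Δl_i = b_i / cosα_i.
Slice 1: Δl = 2.5/cos(-1.7°) = 2.501 m; N'_1 = 114·cos(-1.7°) = 113.9; c'Δl = 24.26; W sinα = -3.4
Slice 2: Δl = 3.0/cos24.3° = 3.292 m; N'_2 = 178·cos24.3° = 162.2; c'Δl = 31.93; W sinα = 73.2
Slice 3: Δl = 1.7/cos52.2° = 2.774 m; N'_3 = 45·cos52.2° = 27.6; c'Δl = 26.90; W sinα = 35.6
Σc'Δl = 83.1 kN/m; ΣN' = 303.8 kN/m; ΣW sinα = 105.4 kN/m
Resisting = 83.1 + 303.8·tan29.6° = 83.1 + 172.6 = 255.7 kN/m
FS = 255.7 / 105.4 = 2.425

FS = 2.42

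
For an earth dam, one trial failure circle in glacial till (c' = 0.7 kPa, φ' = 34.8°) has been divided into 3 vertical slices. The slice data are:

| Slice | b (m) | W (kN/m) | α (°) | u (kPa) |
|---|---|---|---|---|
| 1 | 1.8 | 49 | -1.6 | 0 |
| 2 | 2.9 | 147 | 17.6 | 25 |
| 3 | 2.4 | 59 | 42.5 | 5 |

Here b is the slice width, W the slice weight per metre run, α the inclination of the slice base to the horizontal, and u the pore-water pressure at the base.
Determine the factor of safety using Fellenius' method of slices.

FS = 1.24

Ordinary method of slices: FS = Σ[c'·Δl_i + (W_i cosα_i − u_i·Δl_i)·tanφ'] / Σ W_i sinα_i, with Δl_i = b_i / cosα_i.
Slice 1: Δl = 1.8/cos(-1.6°) = 1.801 m; N'_1 = 49·cos(-1.6°) − 0·1.801 = 49.0; c'Δl = 1.26; W sinα = -1.4
Slice 2: Δl = 2.9/cos17.6° = 3.042 m; N'_2 = 147·cos17.6° − 25·3.042 = 64.1; c'Δl = 2.13; W sinα = 44.4
Slice 3: Δl = 2.4/cos42.5° = 3.255 m; N'_3 = 59·cos42.5° − 5·3.255 = 27.2; c'Δl = 2.28; W sinα = 39.9
Σc'Δl = 5.7 kN/m; ΣN' = 140.3 kN/m; ΣW sinα = 82.9 kN/m
Resisting = 5.7 + 140.3·tan34.8° = 5.7 + 97.5 = 103.2 kN/m
FS = 103.2 / 82.9 = 1.244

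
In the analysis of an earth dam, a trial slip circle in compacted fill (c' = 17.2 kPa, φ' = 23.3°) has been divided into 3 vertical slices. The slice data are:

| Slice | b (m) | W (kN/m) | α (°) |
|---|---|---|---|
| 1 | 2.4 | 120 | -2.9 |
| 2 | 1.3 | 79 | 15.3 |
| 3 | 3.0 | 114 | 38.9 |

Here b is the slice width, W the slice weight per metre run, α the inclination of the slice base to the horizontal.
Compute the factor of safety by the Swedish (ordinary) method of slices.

Ordinary method of slices: FS = Σ[c'·Δl_i + (W_i cosα_i)·tanφ'] / Σ W_i sinα_i, with Δl_i = b_i / cosα_i.
Slice 1: Δl = 2.4/cos(-2.9°) = 2.403 m; N'_1 = 120·cos(-2.9°) = 119.8; c'Δl = 41.33; W sinα = -6.1
Slice 2: Δl = 1.3/cos15.3° = 1.348 m; N'_2 = 79·cos15.3° = 76.2; c'Δl = 23.18; W sinα = 20.8
Slice 3: Δl = 3.0/cos38.9° = 3.855 m; N'_3 = 114·cos38.9° = 88.7; c'Δl = 66.30; W sinα = 71.6
Σc'Δl = 130.8 kN/m; ΣN' = 284.8 kN/m; ΣW sinα = 86.4 kN/m
Resisting = 130.8 + 284.8·tan23.3° = 130.8 + 122.6 = 253.5 kN/m
FS = 253.5 / 86.4 = 2.935

FS = 2.93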